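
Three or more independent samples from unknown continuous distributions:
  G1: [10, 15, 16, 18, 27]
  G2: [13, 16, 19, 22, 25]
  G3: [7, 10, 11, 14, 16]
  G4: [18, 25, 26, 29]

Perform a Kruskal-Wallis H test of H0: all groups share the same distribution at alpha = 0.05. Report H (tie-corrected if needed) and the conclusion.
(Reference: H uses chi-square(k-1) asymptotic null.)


Step 1: Combine all N = 19 observations and assign midranks.
sorted (value, group, rank): (7,G3,1), (10,G1,2.5), (10,G3,2.5), (11,G3,4), (13,G2,5), (14,G3,6), (15,G1,7), (16,G1,9), (16,G2,9), (16,G3,9), (18,G1,11.5), (18,G4,11.5), (19,G2,13), (22,G2,14), (25,G2,15.5), (25,G4,15.5), (26,G4,17), (27,G1,18), (29,G4,19)
Step 2: Sum ranks within each group.
R_1 = 48 (n_1 = 5)
R_2 = 56.5 (n_2 = 5)
R_3 = 22.5 (n_3 = 5)
R_4 = 63 (n_4 = 4)
Step 3: H = 12/(N(N+1)) * sum(R_i^2/n_i) - 3(N+1)
     = 12/(19*20) * (48^2/5 + 56.5^2/5 + 22.5^2/5 + 63^2/4) - 3*20
     = 0.031579 * 2192.75 - 60
     = 9.244737.
Step 4: Ties present; correction factor C = 1 - 42/(19^3 - 19) = 0.993860. Corrected H = 9.244737 / 0.993860 = 9.301853.
Step 5: Under H0, H ~ chi^2(3); p-value = 0.025535.
Step 6: alpha = 0.05. reject H0.

H = 9.3019, df = 3, p = 0.025535, reject H0.


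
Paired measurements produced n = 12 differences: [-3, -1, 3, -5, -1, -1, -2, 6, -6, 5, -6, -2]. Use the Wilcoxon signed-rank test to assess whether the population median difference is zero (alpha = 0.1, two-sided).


Step 1: Drop any zero differences (none here) and take |d_i|.
|d| = [3, 1, 3, 5, 1, 1, 2, 6, 6, 5, 6, 2]
Step 2: Midrank |d_i| (ties get averaged ranks).
ranks: |3|->6.5, |1|->2, |3|->6.5, |5|->8.5, |1|->2, |1|->2, |2|->4.5, |6|->11, |6|->11, |5|->8.5, |6|->11, |2|->4.5
Step 3: Attach original signs; sum ranks with positive sign and with negative sign.
W+ = 6.5 + 11 + 8.5 = 26
W- = 6.5 + 2 + 8.5 + 2 + 2 + 4.5 + 11 + 11 + 4.5 = 52
(Check: W+ + W- = 78 should equal n(n+1)/2 = 78.)
Step 4: Test statistic W = min(W+, W-) = 26.
Step 5: Ties in |d|, so use the tie-corrected normal approximation.
        E[W] = n(n+1)/4 = 12*13/4 = 39.
        Tie groups: |d|=1 (t=3), |d|=2 (t=2), |d|=3 (t=2), |d|=5 (t=2), |d|=6 (t=3); sum(t^3 - t) = 66.
        Var[W] = n(n+1)(2n+1)/24 - sum(t^3-t)/48 = 3900/24 - 66/48 = 161.125.
        z = (W - E[W]) / sqrt(Var[W]) = (26 - 39) / 12.6935 = -1.0241.
        Two-sided p = 2*Phi(z) = 0.305766.
Step 6: alpha = 0.1. fail to reject H0.

W+ = 26, W- = 52, W = min = 26, p = 0.305766, fail to reject H0.


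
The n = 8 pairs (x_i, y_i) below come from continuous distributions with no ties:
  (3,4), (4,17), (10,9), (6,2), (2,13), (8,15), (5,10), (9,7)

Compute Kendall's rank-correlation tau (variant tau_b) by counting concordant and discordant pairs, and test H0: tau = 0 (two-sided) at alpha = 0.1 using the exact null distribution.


Step 1: Enumerate the 28 unordered pairs (i,j) with i<j and classify each by sign(x_j-x_i) * sign(y_j-y_i).
  (1,2):dx=+1,dy=+13->C; (1,3):dx=+7,dy=+5->C; (1,4):dx=+3,dy=-2->D; (1,5):dx=-1,dy=+9->D
  (1,6):dx=+5,dy=+11->C; (1,7):dx=+2,dy=+6->C; (1,8):dx=+6,dy=+3->C; (2,3):dx=+6,dy=-8->D
  (2,4):dx=+2,dy=-15->D; (2,5):dx=-2,dy=-4->C; (2,6):dx=+4,dy=-2->D; (2,7):dx=+1,dy=-7->D
  (2,8):dx=+5,dy=-10->D; (3,4):dx=-4,dy=-7->C; (3,5):dx=-8,dy=+4->D; (3,6):dx=-2,dy=+6->D
  (3,7):dx=-5,dy=+1->D; (3,8):dx=-1,dy=-2->C; (4,5):dx=-4,dy=+11->D; (4,6):dx=+2,dy=+13->C
  (4,7):dx=-1,dy=+8->D; (4,8):dx=+3,dy=+5->C; (5,6):dx=+6,dy=+2->C; (5,7):dx=+3,dy=-3->D
  (5,8):dx=+7,dy=-6->D; (6,7):dx=-3,dy=-5->C; (6,8):dx=+1,dy=-8->D; (7,8):dx=+4,dy=-3->D
Step 2: C = 12, D = 16, total pairs = 28.
Step 3: tau = (C - D)/(n(n-1)/2) = (12 - 16)/28 = -0.142857.
Step 4: Exact two-sided p-value (enumerate n! = 40320 permutations of y under H0): p = 0.719544.
Step 5: alpha = 0.1. fail to reject H0.

tau_b = -0.1429 (C=12, D=16), p = 0.719544, fail to reject H0.


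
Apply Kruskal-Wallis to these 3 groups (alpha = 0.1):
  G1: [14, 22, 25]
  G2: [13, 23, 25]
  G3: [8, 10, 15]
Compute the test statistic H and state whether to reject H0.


Step 1: Combine all N = 9 observations and assign midranks.
sorted (value, group, rank): (8,G3,1), (10,G3,2), (13,G2,3), (14,G1,4), (15,G3,5), (22,G1,6), (23,G2,7), (25,G1,8.5), (25,G2,8.5)
Step 2: Sum ranks within each group.
R_1 = 18.5 (n_1 = 3)
R_2 = 18.5 (n_2 = 3)
R_3 = 8 (n_3 = 3)
Step 3: H = 12/(N(N+1)) * sum(R_i^2/n_i) - 3(N+1)
     = 12/(9*10) * (18.5^2/3 + 18.5^2/3 + 8^2/3) - 3*10
     = 0.133333 * 249.5 - 30
     = 3.266667.
Step 4: Ties present; correction factor C = 1 - 6/(9^3 - 9) = 0.991667. Corrected H = 3.266667 / 0.991667 = 3.294118.
Step 5: Under H0, H ~ chi^2(2); p-value = 0.192616.
Step 6: alpha = 0.1. fail to reject H0.

H = 3.2941, df = 2, p = 0.192616, fail to reject H0.


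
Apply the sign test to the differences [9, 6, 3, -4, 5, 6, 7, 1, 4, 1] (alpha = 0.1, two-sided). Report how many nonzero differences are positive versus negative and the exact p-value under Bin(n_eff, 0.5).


Step 1: Discard zero differences. Original n = 10; n_eff = number of nonzero differences = 10.
Nonzero differences (with sign): +9, +6, +3, -4, +5, +6, +7, +1, +4, +1
Step 2: Count signs: positive = 9, negative = 1.
Step 3: Under H0: P(positive) = 0.5, so the number of positives S ~ Bin(10, 0.5).
Step 4: Two-sided exact p-value = sum of Bin(10,0.5) probabilities at or below the observed probability = 0.021484.
Step 5: alpha = 0.1. reject H0.

n_eff = 10, pos = 9, neg = 1, p = 0.021484, reject H0.


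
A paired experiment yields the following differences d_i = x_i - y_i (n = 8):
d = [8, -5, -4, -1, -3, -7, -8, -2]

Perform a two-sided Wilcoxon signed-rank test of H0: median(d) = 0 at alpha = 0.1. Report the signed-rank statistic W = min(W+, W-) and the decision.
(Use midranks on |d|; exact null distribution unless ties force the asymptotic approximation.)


Step 1: Drop any zero differences (none here) and take |d_i|.
|d| = [8, 5, 4, 1, 3, 7, 8, 2]
Step 2: Midrank |d_i| (ties get averaged ranks).
ranks: |8|->7.5, |5|->5, |4|->4, |1|->1, |3|->3, |7|->6, |8|->7.5, |2|->2
Step 3: Attach original signs; sum ranks with positive sign and with negative sign.
W+ = 7.5 = 7.5
W- = 5 + 4 + 1 + 3 + 6 + 7.5 + 2 = 28.5
(Check: W+ + W- = 36 should equal n(n+1)/2 = 36.)
Step 4: Test statistic W = min(W+, W-) = 7.5.
Step 5: Ties in |d|, so use the tie-corrected normal approximation.
        E[W] = n(n+1)/4 = 8*9/4 = 18.
        Tie groups: |d|=8 (t=2); sum(t^3 - t) = 6.
        Var[W] = n(n+1)(2n+1)/24 - sum(t^3-t)/48 = 1224/24 - 6/48 = 50.875.
        z = (W - E[W]) / sqrt(Var[W]) = (7.5 - 18) / 7.1327 = -1.4721.
        Two-sided p = 2*Phi(z) = 0.140994.
Step 6: alpha = 0.1. fail to reject H0.

W+ = 7.5, W- = 28.5, W = min = 7.5, p = 0.140994, fail to reject H0.


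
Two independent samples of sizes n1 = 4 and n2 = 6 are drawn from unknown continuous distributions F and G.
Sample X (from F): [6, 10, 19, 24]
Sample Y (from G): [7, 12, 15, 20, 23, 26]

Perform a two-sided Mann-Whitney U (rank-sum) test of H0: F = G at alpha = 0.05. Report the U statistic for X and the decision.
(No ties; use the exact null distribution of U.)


Step 1: Combine and sort all 10 observations; assign midranks.
sorted (value, group): (6,X), (7,Y), (10,X), (12,Y), (15,Y), (19,X), (20,Y), (23,Y), (24,X), (26,Y)
ranks: 6->1, 7->2, 10->3, 12->4, 15->5, 19->6, 20->7, 23->8, 24->9, 26->10
Step 2: Rank sum for X: R1 = 1 + 3 + 6 + 9 = 19.
Step 3: U_X = R1 - n1(n1+1)/2 = 19 - 4*5/2 = 19 - 10 = 9.
       U_Y = n1*n2 - U_X = 24 - 9 = 15.
Step 4: No ties, so the exact null distribution of U (based on enumerating the C(10,4) = 210 equally likely rank assignments) gives the two-sided p-value.
Step 5: p-value = 0.609524; compare to alpha = 0.05. fail to reject H0.

U_X = 9, p = 0.609524, fail to reject H0 at alpha = 0.05.


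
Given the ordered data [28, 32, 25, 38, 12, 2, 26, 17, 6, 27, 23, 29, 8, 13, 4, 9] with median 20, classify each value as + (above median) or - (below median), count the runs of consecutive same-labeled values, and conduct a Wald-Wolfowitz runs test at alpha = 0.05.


Step 1: Compute median = 20; label A = above, B = below.
Labels in order: AAAABBABBAAABBBB  (n_A = 8, n_B = 8)
Step 2: Count runs R = 6.
Step 3: Under H0 (random ordering), E[R] = 2*n_A*n_B/(n_A+n_B) + 1 = 2*8*8/16 + 1 = 9.0000.
        Var[R] = 2*n_A*n_B*(2*n_A*n_B - n_A - n_B) / ((n_A+n_B)^2 * (n_A+n_B-1)) = 14336/3840 = 3.7333.
        SD[R] = 1.9322.
Step 4: Continuity-corrected z = (R + 0.5 - E[R]) / SD[R] = (6 + 0.5 - 9.0000) / 1.9322 = -1.2939.
Step 5: Two-sided p-value via normal approximation = 2*(1 - Phi(|z|)) = 0.195709.
Step 6: alpha = 0.05. fail to reject H0.

R = 6, z = -1.2939, p = 0.195709, fail to reject H0.


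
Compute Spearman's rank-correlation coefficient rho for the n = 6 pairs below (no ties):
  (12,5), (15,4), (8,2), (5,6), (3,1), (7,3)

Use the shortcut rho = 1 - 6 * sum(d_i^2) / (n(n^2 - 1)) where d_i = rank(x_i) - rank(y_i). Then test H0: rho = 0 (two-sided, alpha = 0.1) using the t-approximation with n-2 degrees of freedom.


Step 1: Rank x and y separately (midranks; no ties here).
rank(x): 12->5, 15->6, 8->4, 5->2, 3->1, 7->3
rank(y): 5->5, 4->4, 2->2, 6->6, 1->1, 3->3
Step 2: d_i = R_x(i) - R_y(i); compute d_i^2.
  (5-5)^2=0, (6-4)^2=4, (4-2)^2=4, (2-6)^2=16, (1-1)^2=0, (3-3)^2=0
sum(d^2) = 24.
Step 3: rho = 1 - 6*24 / (6*(6^2 - 1)) = 1 - 144/210 = 0.314286.
Step 4: Under H0, t = rho * sqrt((n-2)/(1-rho^2)) = 0.6621 ~ t(4).
Step 5: Two-sided p-value from the t-distribution with 4 df = 0.544093.
Step 6: alpha = 0.1. fail to reject H0.

rho = 0.3143, p = 0.544093, fail to reject H0 at alpha = 0.1.


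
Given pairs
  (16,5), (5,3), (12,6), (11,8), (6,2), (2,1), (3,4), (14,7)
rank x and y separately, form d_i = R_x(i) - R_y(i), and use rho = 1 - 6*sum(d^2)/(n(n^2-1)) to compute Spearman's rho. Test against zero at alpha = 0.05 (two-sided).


Step 1: Rank x and y separately (midranks; no ties here).
rank(x): 16->8, 5->3, 12->6, 11->5, 6->4, 2->1, 3->2, 14->7
rank(y): 5->5, 3->3, 6->6, 8->8, 2->2, 1->1, 4->4, 7->7
Step 2: d_i = R_x(i) - R_y(i); compute d_i^2.
  (8-5)^2=9, (3-3)^2=0, (6-6)^2=0, (5-8)^2=9, (4-2)^2=4, (1-1)^2=0, (2-4)^2=4, (7-7)^2=0
sum(d^2) = 26.
Step 3: rho = 1 - 6*26 / (8*(8^2 - 1)) = 1 - 156/504 = 0.690476.
Step 4: Under H0, t = rho * sqrt((n-2)/(1-rho^2)) = 2.3382 ~ t(6).
Step 5: Two-sided p-value from the t-distribution with 6 df = 0.057990.
Step 6: alpha = 0.05. fail to reject H0.

rho = 0.6905, p = 0.057990, fail to reject H0 at alpha = 0.05.


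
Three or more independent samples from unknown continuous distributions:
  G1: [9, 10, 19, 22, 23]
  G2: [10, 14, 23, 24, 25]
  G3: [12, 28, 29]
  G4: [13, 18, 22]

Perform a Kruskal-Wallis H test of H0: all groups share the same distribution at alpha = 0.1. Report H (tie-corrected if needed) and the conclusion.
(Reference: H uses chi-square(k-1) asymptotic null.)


Step 1: Combine all N = 16 observations and assign midranks.
sorted (value, group, rank): (9,G1,1), (10,G1,2.5), (10,G2,2.5), (12,G3,4), (13,G4,5), (14,G2,6), (18,G4,7), (19,G1,8), (22,G1,9.5), (22,G4,9.5), (23,G1,11.5), (23,G2,11.5), (24,G2,13), (25,G2,14), (28,G3,15), (29,G3,16)
Step 2: Sum ranks within each group.
R_1 = 32.5 (n_1 = 5)
R_2 = 47 (n_2 = 5)
R_3 = 35 (n_3 = 3)
R_4 = 21.5 (n_4 = 3)
Step 3: H = 12/(N(N+1)) * sum(R_i^2/n_i) - 3(N+1)
     = 12/(16*17) * (32.5^2/5 + 47^2/5 + 35^2/3 + 21.5^2/3) - 3*17
     = 0.044118 * 1215.47 - 51
     = 2.623529.
Step 4: Ties present; correction factor C = 1 - 18/(16^3 - 16) = 0.995588. Corrected H = 2.623529 / 0.995588 = 2.635155.
Step 5: Under H0, H ~ chi^2(3); p-value = 0.451360.
Step 6: alpha = 0.1. fail to reject H0.

H = 2.6352, df = 3, p = 0.451360, fail to reject H0.


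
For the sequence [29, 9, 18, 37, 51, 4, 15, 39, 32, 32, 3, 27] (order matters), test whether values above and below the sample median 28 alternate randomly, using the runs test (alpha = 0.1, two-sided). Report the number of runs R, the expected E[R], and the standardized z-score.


Step 1: Compute median = 28; label A = above, B = below.
Labels in order: ABBAABBAAABB  (n_A = 6, n_B = 6)
Step 2: Count runs R = 6.
Step 3: Under H0 (random ordering), E[R] = 2*n_A*n_B/(n_A+n_B) + 1 = 2*6*6/12 + 1 = 7.0000.
        Var[R] = 2*n_A*n_B*(2*n_A*n_B - n_A - n_B) / ((n_A+n_B)^2 * (n_A+n_B-1)) = 4320/1584 = 2.7273.
        SD[R] = 1.6514.
Step 4: Continuity-corrected z = (R + 0.5 - E[R]) / SD[R] = (6 + 0.5 - 7.0000) / 1.6514 = -0.3028.
Step 5: Two-sided p-value via normal approximation = 2*(1 - Phi(|z|)) = 0.762069.
Step 6: alpha = 0.1. fail to reject H0.

R = 6, z = -0.3028, p = 0.762069, fail to reject H0.


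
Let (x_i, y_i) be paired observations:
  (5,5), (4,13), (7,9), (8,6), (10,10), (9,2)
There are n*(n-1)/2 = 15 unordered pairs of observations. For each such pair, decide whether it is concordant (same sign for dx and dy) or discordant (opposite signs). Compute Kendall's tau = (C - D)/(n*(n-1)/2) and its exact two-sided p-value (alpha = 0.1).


Step 1: Enumerate the 15 unordered pairs (i,j) with i<j and classify each by sign(x_j-x_i) * sign(y_j-y_i).
  (1,2):dx=-1,dy=+8->D; (1,3):dx=+2,dy=+4->C; (1,4):dx=+3,dy=+1->C; (1,5):dx=+5,dy=+5->C
  (1,6):dx=+4,dy=-3->D; (2,3):dx=+3,dy=-4->D; (2,4):dx=+4,dy=-7->D; (2,5):dx=+6,dy=-3->D
  (2,6):dx=+5,dy=-11->D; (3,4):dx=+1,dy=-3->D; (3,5):dx=+3,dy=+1->C; (3,6):dx=+2,dy=-7->D
  (4,5):dx=+2,dy=+4->C; (4,6):dx=+1,dy=-4->D; (5,6):dx=-1,dy=-8->C
Step 2: C = 6, D = 9, total pairs = 15.
Step 3: tau = (C - D)/(n(n-1)/2) = (6 - 9)/15 = -0.200000.
Step 4: Exact two-sided p-value (enumerate n! = 720 permutations of y under H0): p = 0.719444.
Step 5: alpha = 0.1. fail to reject H0.

tau_b = -0.2000 (C=6, D=9), p = 0.719444, fail to reject H0.


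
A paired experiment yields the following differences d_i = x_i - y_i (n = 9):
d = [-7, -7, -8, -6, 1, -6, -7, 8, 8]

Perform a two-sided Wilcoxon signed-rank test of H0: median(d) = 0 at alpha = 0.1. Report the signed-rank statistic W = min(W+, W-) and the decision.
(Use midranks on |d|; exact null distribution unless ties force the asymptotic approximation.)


Step 1: Drop any zero differences (none here) and take |d_i|.
|d| = [7, 7, 8, 6, 1, 6, 7, 8, 8]
Step 2: Midrank |d_i| (ties get averaged ranks).
ranks: |7|->5, |7|->5, |8|->8, |6|->2.5, |1|->1, |6|->2.5, |7|->5, |8|->8, |8|->8
Step 3: Attach original signs; sum ranks with positive sign and with negative sign.
W+ = 1 + 8 + 8 = 17
W- = 5 + 5 + 8 + 2.5 + 2.5 + 5 = 28
(Check: W+ + W- = 45 should equal n(n+1)/2 = 45.)
Step 4: Test statistic W = min(W+, W-) = 17.
Step 5: Ties in |d|, so use the tie-corrected normal approximation.
        E[W] = n(n+1)/4 = 9*10/4 = 22.5.
        Tie groups: |d|=6 (t=2), |d|=7 (t=3), |d|=8 (t=3); sum(t^3 - t) = 54.
        Var[W] = n(n+1)(2n+1)/24 - sum(t^3-t)/48 = 1710/24 - 54/48 = 70.125.
        z = (W - E[W]) / sqrt(Var[W]) = (17 - 22.5) / 8.3741 = -0.6568.
        Two-sided p = 2*Phi(z) = 0.511316.
Step 6: alpha = 0.1. fail to reject H0.

W+ = 17, W- = 28, W = min = 17, p = 0.511316, fail to reject H0.


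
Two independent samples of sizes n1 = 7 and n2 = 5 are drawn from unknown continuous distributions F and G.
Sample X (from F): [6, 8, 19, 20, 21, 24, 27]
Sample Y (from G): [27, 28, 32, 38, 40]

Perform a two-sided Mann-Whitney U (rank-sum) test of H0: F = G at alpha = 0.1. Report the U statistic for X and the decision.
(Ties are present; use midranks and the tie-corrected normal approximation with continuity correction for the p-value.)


Step 1: Combine and sort all 12 observations; assign midranks.
sorted (value, group): (6,X), (8,X), (19,X), (20,X), (21,X), (24,X), (27,X), (27,Y), (28,Y), (32,Y), (38,Y), (40,Y)
ranks: 6->1, 8->2, 19->3, 20->4, 21->5, 24->6, 27->7.5, 27->7.5, 28->9, 32->10, 38->11, 40->12
Step 2: Rank sum for X: R1 = 1 + 2 + 3 + 4 + 5 + 6 + 7.5 = 28.5.
Step 3: U_X = R1 - n1(n1+1)/2 = 28.5 - 7*8/2 = 28.5 - 28 = 0.5.
       U_Y = n1*n2 - U_X = 35 - 0.5 = 34.5.
Step 4: Ties are present, so use the tie-corrected normal approximation (with continuity correction) for the p-value.
Step 5: p-value = 0.007268; compare to alpha = 0.1. reject H0.

U_X = 0.5, p = 0.007268, reject H0 at alpha = 0.1.


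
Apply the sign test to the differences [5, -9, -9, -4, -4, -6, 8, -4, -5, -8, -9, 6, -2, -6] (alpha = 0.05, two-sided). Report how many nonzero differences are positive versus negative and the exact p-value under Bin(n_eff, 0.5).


Step 1: Discard zero differences. Original n = 14; n_eff = number of nonzero differences = 14.
Nonzero differences (with sign): +5, -9, -9, -4, -4, -6, +8, -4, -5, -8, -9, +6, -2, -6
Step 2: Count signs: positive = 3, negative = 11.
Step 3: Under H0: P(positive) = 0.5, so the number of positives S ~ Bin(14, 0.5).
Step 4: Two-sided exact p-value = sum of Bin(14,0.5) probabilities at or below the observed probability = 0.057373.
Step 5: alpha = 0.05. fail to reject H0.

n_eff = 14, pos = 3, neg = 11, p = 0.057373, fail to reject H0.


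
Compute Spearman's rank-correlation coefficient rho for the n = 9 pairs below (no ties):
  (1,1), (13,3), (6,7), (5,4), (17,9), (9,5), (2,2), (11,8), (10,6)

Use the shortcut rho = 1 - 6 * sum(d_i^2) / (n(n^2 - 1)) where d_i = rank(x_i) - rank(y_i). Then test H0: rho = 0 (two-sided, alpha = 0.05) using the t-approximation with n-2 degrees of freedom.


Step 1: Rank x and y separately (midranks; no ties here).
rank(x): 1->1, 13->8, 6->4, 5->3, 17->9, 9->5, 2->2, 11->7, 10->6
rank(y): 1->1, 3->3, 7->7, 4->4, 9->9, 5->5, 2->2, 8->8, 6->6
Step 2: d_i = R_x(i) - R_y(i); compute d_i^2.
  (1-1)^2=0, (8-3)^2=25, (4-7)^2=9, (3-4)^2=1, (9-9)^2=0, (5-5)^2=0, (2-2)^2=0, (7-8)^2=1, (6-6)^2=0
sum(d^2) = 36.
Step 3: rho = 1 - 6*36 / (9*(9^2 - 1)) = 1 - 216/720 = 0.700000.
Step 4: Under H0, t = rho * sqrt((n-2)/(1-rho^2)) = 2.5934 ~ t(7).
Step 5: Two-sided p-value from the t-distribution with 7 df = 0.035770.
Step 6: alpha = 0.05. reject H0.

rho = 0.7000, p = 0.035770, reject H0 at alpha = 0.05.


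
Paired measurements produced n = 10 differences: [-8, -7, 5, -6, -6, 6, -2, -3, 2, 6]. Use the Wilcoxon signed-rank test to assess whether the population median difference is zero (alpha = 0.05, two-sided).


Step 1: Drop any zero differences (none here) and take |d_i|.
|d| = [8, 7, 5, 6, 6, 6, 2, 3, 2, 6]
Step 2: Midrank |d_i| (ties get averaged ranks).
ranks: |8|->10, |7|->9, |5|->4, |6|->6.5, |6|->6.5, |6|->6.5, |2|->1.5, |3|->3, |2|->1.5, |6|->6.5
Step 3: Attach original signs; sum ranks with positive sign and with negative sign.
W+ = 4 + 6.5 + 1.5 + 6.5 = 18.5
W- = 10 + 9 + 6.5 + 6.5 + 1.5 + 3 = 36.5
(Check: W+ + W- = 55 should equal n(n+1)/2 = 55.)
Step 4: Test statistic W = min(W+, W-) = 18.5.
Step 5: Ties in |d|, so use the tie-corrected normal approximation.
        E[W] = n(n+1)/4 = 10*11/4 = 27.5.
        Tie groups: |d|=2 (t=2), |d|=6 (t=4); sum(t^3 - t) = 66.
        Var[W] = n(n+1)(2n+1)/24 - sum(t^3-t)/48 = 2310/24 - 66/48 = 94.875.
        z = (W - E[W]) / sqrt(Var[W]) = (18.5 - 27.5) / 9.7404 = -0.9240.
        Two-sided p = 2*Phi(z) = 0.355492.
Step 6: alpha = 0.05. fail to reject H0.

W+ = 18.5, W- = 36.5, W = min = 18.5, p = 0.355492, fail to reject H0.


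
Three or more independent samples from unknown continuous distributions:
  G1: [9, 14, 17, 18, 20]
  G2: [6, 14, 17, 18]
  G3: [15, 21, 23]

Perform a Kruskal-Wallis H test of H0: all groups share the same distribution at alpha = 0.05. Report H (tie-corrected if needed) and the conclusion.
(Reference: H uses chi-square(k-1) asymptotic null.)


Step 1: Combine all N = 12 observations and assign midranks.
sorted (value, group, rank): (6,G2,1), (9,G1,2), (14,G1,3.5), (14,G2,3.5), (15,G3,5), (17,G1,6.5), (17,G2,6.5), (18,G1,8.5), (18,G2,8.5), (20,G1,10), (21,G3,11), (23,G3,12)
Step 2: Sum ranks within each group.
R_1 = 30.5 (n_1 = 5)
R_2 = 19.5 (n_2 = 4)
R_3 = 28 (n_3 = 3)
Step 3: H = 12/(N(N+1)) * sum(R_i^2/n_i) - 3(N+1)
     = 12/(12*13) * (30.5^2/5 + 19.5^2/4 + 28^2/3) - 3*13
     = 0.076923 * 542.446 - 39
     = 2.726603.
Step 4: Ties present; correction factor C = 1 - 18/(12^3 - 12) = 0.989510. Corrected H = 2.726603 / 0.989510 = 2.755506.
Step 5: Under H0, H ~ chi^2(2); p-value = 0.252144.
Step 6: alpha = 0.05. fail to reject H0.

H = 2.7555, df = 2, p = 0.252144, fail to reject H0.


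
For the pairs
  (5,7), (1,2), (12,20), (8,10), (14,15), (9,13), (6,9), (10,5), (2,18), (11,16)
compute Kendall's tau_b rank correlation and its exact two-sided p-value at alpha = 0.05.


Step 1: Enumerate the 45 unordered pairs (i,j) with i<j and classify each by sign(x_j-x_i) * sign(y_j-y_i).
  (1,2):dx=-4,dy=-5->C; (1,3):dx=+7,dy=+13->C; (1,4):dx=+3,dy=+3->C; (1,5):dx=+9,dy=+8->C
  (1,6):dx=+4,dy=+6->C; (1,7):dx=+1,dy=+2->C; (1,8):dx=+5,dy=-2->D; (1,9):dx=-3,dy=+11->D
  (1,10):dx=+6,dy=+9->C; (2,3):dx=+11,dy=+18->C; (2,4):dx=+7,dy=+8->C; (2,5):dx=+13,dy=+13->C
  (2,6):dx=+8,dy=+11->C; (2,7):dx=+5,dy=+7->C; (2,8):dx=+9,dy=+3->C; (2,9):dx=+1,dy=+16->C
  (2,10):dx=+10,dy=+14->C; (3,4):dx=-4,dy=-10->C; (3,5):dx=+2,dy=-5->D; (3,6):dx=-3,dy=-7->C
  (3,7):dx=-6,dy=-11->C; (3,8):dx=-2,dy=-15->C; (3,9):dx=-10,dy=-2->C; (3,10):dx=-1,dy=-4->C
  (4,5):dx=+6,dy=+5->C; (4,6):dx=+1,dy=+3->C; (4,7):dx=-2,dy=-1->C; (4,8):dx=+2,dy=-5->D
  (4,9):dx=-6,dy=+8->D; (4,10):dx=+3,dy=+6->C; (5,6):dx=-5,dy=-2->C; (5,7):dx=-8,dy=-6->C
  (5,8):dx=-4,dy=-10->C; (5,9):dx=-12,dy=+3->D; (5,10):dx=-3,dy=+1->D; (6,7):dx=-3,dy=-4->C
  (6,8):dx=+1,dy=-8->D; (6,9):dx=-7,dy=+5->D; (6,10):dx=+2,dy=+3->C; (7,8):dx=+4,dy=-4->D
  (7,9):dx=-4,dy=+9->D; (7,10):dx=+5,dy=+7->C; (8,9):dx=-8,dy=+13->D; (8,10):dx=+1,dy=+11->C
  (9,10):dx=+9,dy=-2->D
Step 2: C = 32, D = 13, total pairs = 45.
Step 3: tau = (C - D)/(n(n-1)/2) = (32 - 13)/45 = 0.422222.
Step 4: Exact two-sided p-value (enumerate n! = 3628800 permutations of y under H0): p = 0.108313.
Step 5: alpha = 0.05. fail to reject H0.

tau_b = 0.4222 (C=32, D=13), p = 0.108313, fail to reject H0.


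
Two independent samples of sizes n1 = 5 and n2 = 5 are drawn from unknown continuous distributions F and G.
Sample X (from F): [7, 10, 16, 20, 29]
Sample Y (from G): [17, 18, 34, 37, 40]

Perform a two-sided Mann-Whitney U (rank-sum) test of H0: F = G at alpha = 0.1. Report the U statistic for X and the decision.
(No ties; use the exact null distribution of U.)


Step 1: Combine and sort all 10 observations; assign midranks.
sorted (value, group): (7,X), (10,X), (16,X), (17,Y), (18,Y), (20,X), (29,X), (34,Y), (37,Y), (40,Y)
ranks: 7->1, 10->2, 16->3, 17->4, 18->5, 20->6, 29->7, 34->8, 37->9, 40->10
Step 2: Rank sum for X: R1 = 1 + 2 + 3 + 6 + 7 = 19.
Step 3: U_X = R1 - n1(n1+1)/2 = 19 - 5*6/2 = 19 - 15 = 4.
       U_Y = n1*n2 - U_X = 25 - 4 = 21.
Step 4: No ties, so the exact null distribution of U (based on enumerating the C(10,5) = 252 equally likely rank assignments) gives the two-sided p-value.
Step 5: p-value = 0.095238; compare to alpha = 0.1. reject H0.

U_X = 4, p = 0.095238, reject H0 at alpha = 0.1.


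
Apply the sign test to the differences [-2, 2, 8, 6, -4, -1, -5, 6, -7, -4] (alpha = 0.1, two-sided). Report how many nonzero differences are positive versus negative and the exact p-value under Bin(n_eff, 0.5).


Step 1: Discard zero differences. Original n = 10; n_eff = number of nonzero differences = 10.
Nonzero differences (with sign): -2, +2, +8, +6, -4, -1, -5, +6, -7, -4
Step 2: Count signs: positive = 4, negative = 6.
Step 3: Under H0: P(positive) = 0.5, so the number of positives S ~ Bin(10, 0.5).
Step 4: Two-sided exact p-value = sum of Bin(10,0.5) probabilities at or below the observed probability = 0.753906.
Step 5: alpha = 0.1. fail to reject H0.

n_eff = 10, pos = 4, neg = 6, p = 0.753906, fail to reject H0.


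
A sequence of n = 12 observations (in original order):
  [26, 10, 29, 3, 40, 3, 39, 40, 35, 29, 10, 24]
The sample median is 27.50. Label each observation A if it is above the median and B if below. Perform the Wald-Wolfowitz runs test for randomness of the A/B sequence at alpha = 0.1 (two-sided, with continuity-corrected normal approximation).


Step 1: Compute median = 27.50; label A = above, B = below.
Labels in order: BBABABAAAABB  (n_A = 6, n_B = 6)
Step 2: Count runs R = 7.
Step 3: Under H0 (random ordering), E[R] = 2*n_A*n_B/(n_A+n_B) + 1 = 2*6*6/12 + 1 = 7.0000.
        Var[R] = 2*n_A*n_B*(2*n_A*n_B - n_A - n_B) / ((n_A+n_B)^2 * (n_A+n_B-1)) = 4320/1584 = 2.7273.
        SD[R] = 1.6514.
Step 4: R = E[R], so z = 0 with no continuity correction.
Step 5: Two-sided p-value via normal approximation = 2*(1 - Phi(|z|)) = 1.000000.
Step 6: alpha = 0.1. fail to reject H0.

R = 7, z = 0.0000, p = 1.000000, fail to reject H0.


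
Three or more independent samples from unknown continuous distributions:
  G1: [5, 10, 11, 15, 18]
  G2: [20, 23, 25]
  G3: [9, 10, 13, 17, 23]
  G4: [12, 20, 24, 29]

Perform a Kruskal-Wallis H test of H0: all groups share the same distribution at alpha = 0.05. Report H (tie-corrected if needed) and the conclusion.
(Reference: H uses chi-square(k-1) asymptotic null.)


Step 1: Combine all N = 17 observations and assign midranks.
sorted (value, group, rank): (5,G1,1), (9,G3,2), (10,G1,3.5), (10,G3,3.5), (11,G1,5), (12,G4,6), (13,G3,7), (15,G1,8), (17,G3,9), (18,G1,10), (20,G2,11.5), (20,G4,11.5), (23,G2,13.5), (23,G3,13.5), (24,G4,15), (25,G2,16), (29,G4,17)
Step 2: Sum ranks within each group.
R_1 = 27.5 (n_1 = 5)
R_2 = 41 (n_2 = 3)
R_3 = 35 (n_3 = 5)
R_4 = 49.5 (n_4 = 4)
Step 3: H = 12/(N(N+1)) * sum(R_i^2/n_i) - 3(N+1)
     = 12/(17*18) * (27.5^2/5 + 41^2/3 + 35^2/5 + 49.5^2/4) - 3*18
     = 0.039216 * 1569.15 - 54
     = 7.535131.
Step 4: Ties present; correction factor C = 1 - 18/(17^3 - 17) = 0.996324. Corrected H = 7.535131 / 0.996324 = 7.562936.
Step 5: Under H0, H ~ chi^2(3); p-value = 0.055963.
Step 6: alpha = 0.05. fail to reject H0.

H = 7.5629, df = 3, p = 0.055963, fail to reject H0.


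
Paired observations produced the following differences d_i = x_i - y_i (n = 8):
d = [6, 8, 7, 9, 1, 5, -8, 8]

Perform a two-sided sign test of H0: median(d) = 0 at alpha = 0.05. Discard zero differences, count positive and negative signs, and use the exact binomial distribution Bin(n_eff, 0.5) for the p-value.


Step 1: Discard zero differences. Original n = 8; n_eff = number of nonzero differences = 8.
Nonzero differences (with sign): +6, +8, +7, +9, +1, +5, -8, +8
Step 2: Count signs: positive = 7, negative = 1.
Step 3: Under H0: P(positive) = 0.5, so the number of positives S ~ Bin(8, 0.5).
Step 4: Two-sided exact p-value = sum of Bin(8,0.5) probabilities at or below the observed probability = 0.070312.
Step 5: alpha = 0.05. fail to reject H0.

n_eff = 8, pos = 7, neg = 1, p = 0.070312, fail to reject H0.


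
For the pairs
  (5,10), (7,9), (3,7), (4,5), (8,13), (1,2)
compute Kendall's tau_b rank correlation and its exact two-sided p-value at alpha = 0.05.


Step 1: Enumerate the 15 unordered pairs (i,j) with i<j and classify each by sign(x_j-x_i) * sign(y_j-y_i).
  (1,2):dx=+2,dy=-1->D; (1,3):dx=-2,dy=-3->C; (1,4):dx=-1,dy=-5->C; (1,5):dx=+3,dy=+3->C
  (1,6):dx=-4,dy=-8->C; (2,3):dx=-4,dy=-2->C; (2,4):dx=-3,dy=-4->C; (2,5):dx=+1,dy=+4->C
  (2,6):dx=-6,dy=-7->C; (3,4):dx=+1,dy=-2->D; (3,5):dx=+5,dy=+6->C; (3,6):dx=-2,dy=-5->C
  (4,5):dx=+4,dy=+8->C; (4,6):dx=-3,dy=-3->C; (5,6):dx=-7,dy=-11->C
Step 2: C = 13, D = 2, total pairs = 15.
Step 3: tau = (C - D)/(n(n-1)/2) = (13 - 2)/15 = 0.733333.
Step 4: Exact two-sided p-value (enumerate n! = 720 permutations of y under H0): p = 0.055556.
Step 5: alpha = 0.05. fail to reject H0.

tau_b = 0.7333 (C=13, D=2), p = 0.055556, fail to reject H0.


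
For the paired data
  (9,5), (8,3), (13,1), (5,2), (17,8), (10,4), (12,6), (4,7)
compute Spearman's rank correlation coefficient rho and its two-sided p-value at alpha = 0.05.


Step 1: Rank x and y separately (midranks; no ties here).
rank(x): 9->4, 8->3, 13->7, 5->2, 17->8, 10->5, 12->6, 4->1
rank(y): 5->5, 3->3, 1->1, 2->2, 8->8, 4->4, 6->6, 7->7
Step 2: d_i = R_x(i) - R_y(i); compute d_i^2.
  (4-5)^2=1, (3-3)^2=0, (7-1)^2=36, (2-2)^2=0, (8-8)^2=0, (5-4)^2=1, (6-6)^2=0, (1-7)^2=36
sum(d^2) = 74.
Step 3: rho = 1 - 6*74 / (8*(8^2 - 1)) = 1 - 444/504 = 0.119048.
Step 4: Under H0, t = rho * sqrt((n-2)/(1-rho^2)) = 0.2937 ~ t(6).
Step 5: Two-sided p-value from the t-distribution with 6 df = 0.778886.
Step 6: alpha = 0.05. fail to reject H0.

rho = 0.1190, p = 0.778886, fail to reject H0 at alpha = 0.05.


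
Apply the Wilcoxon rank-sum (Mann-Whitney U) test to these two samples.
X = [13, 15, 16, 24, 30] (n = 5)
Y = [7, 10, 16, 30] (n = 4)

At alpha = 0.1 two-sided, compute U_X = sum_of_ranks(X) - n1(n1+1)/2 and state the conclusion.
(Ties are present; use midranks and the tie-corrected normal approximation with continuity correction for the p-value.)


Step 1: Combine and sort all 9 observations; assign midranks.
sorted (value, group): (7,Y), (10,Y), (13,X), (15,X), (16,X), (16,Y), (24,X), (30,X), (30,Y)
ranks: 7->1, 10->2, 13->3, 15->4, 16->5.5, 16->5.5, 24->7, 30->8.5, 30->8.5
Step 2: Rank sum for X: R1 = 3 + 4 + 5.5 + 7 + 8.5 = 28.
Step 3: U_X = R1 - n1(n1+1)/2 = 28 - 5*6/2 = 28 - 15 = 13.
       U_Y = n1*n2 - U_X = 20 - 13 = 7.
Step 4: Ties are present, so use the tie-corrected normal approximation (with continuity correction) for the p-value.
Step 5: p-value = 0.536878; compare to alpha = 0.1. fail to reject H0.

U_X = 13, p = 0.536878, fail to reject H0 at alpha = 0.1.


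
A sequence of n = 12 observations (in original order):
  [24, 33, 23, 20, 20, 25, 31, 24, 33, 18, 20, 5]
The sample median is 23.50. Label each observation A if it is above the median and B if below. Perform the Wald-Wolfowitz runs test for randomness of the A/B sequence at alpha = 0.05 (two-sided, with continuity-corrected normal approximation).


Step 1: Compute median = 23.50; label A = above, B = below.
Labels in order: AABBBAAAABBB  (n_A = 6, n_B = 6)
Step 2: Count runs R = 4.
Step 3: Under H0 (random ordering), E[R] = 2*n_A*n_B/(n_A+n_B) + 1 = 2*6*6/12 + 1 = 7.0000.
        Var[R] = 2*n_A*n_B*(2*n_A*n_B - n_A - n_B) / ((n_A+n_B)^2 * (n_A+n_B-1)) = 4320/1584 = 2.7273.
        SD[R] = 1.6514.
Step 4: Continuity-corrected z = (R + 0.5 - E[R]) / SD[R] = (4 + 0.5 - 7.0000) / 1.6514 = -1.5138.
Step 5: Two-sided p-value via normal approximation = 2*(1 - Phi(|z|)) = 0.130070.
Step 6: alpha = 0.05. fail to reject H0.

R = 4, z = -1.5138, p = 0.130070, fail to reject H0.


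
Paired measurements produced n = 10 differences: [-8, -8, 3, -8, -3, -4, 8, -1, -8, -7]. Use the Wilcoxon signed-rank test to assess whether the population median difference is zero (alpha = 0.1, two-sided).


Step 1: Drop any zero differences (none here) and take |d_i|.
|d| = [8, 8, 3, 8, 3, 4, 8, 1, 8, 7]
Step 2: Midrank |d_i| (ties get averaged ranks).
ranks: |8|->8, |8|->8, |3|->2.5, |8|->8, |3|->2.5, |4|->4, |8|->8, |1|->1, |8|->8, |7|->5
Step 3: Attach original signs; sum ranks with positive sign and with negative sign.
W+ = 2.5 + 8 = 10.5
W- = 8 + 8 + 8 + 2.5 + 4 + 1 + 8 + 5 = 44.5
(Check: W+ + W- = 55 should equal n(n+1)/2 = 55.)
Step 4: Test statistic W = min(W+, W-) = 10.5.
Step 5: Ties in |d|, so use the tie-corrected normal approximation.
        E[W] = n(n+1)/4 = 10*11/4 = 27.5.
        Tie groups: |d|=3 (t=2), |d|=8 (t=5); sum(t^3 - t) = 126.
        Var[W] = n(n+1)(2n+1)/24 - sum(t^3-t)/48 = 2310/24 - 126/48 = 93.625.
        z = (W - E[W]) / sqrt(Var[W]) = (10.5 - 27.5) / 9.6760 = -1.7569.
        Two-sided p = 2*Phi(z) = 0.078931.
Step 6: alpha = 0.1. reject H0.

W+ = 10.5, W- = 44.5, W = min = 10.5, p = 0.078931, reject H0.


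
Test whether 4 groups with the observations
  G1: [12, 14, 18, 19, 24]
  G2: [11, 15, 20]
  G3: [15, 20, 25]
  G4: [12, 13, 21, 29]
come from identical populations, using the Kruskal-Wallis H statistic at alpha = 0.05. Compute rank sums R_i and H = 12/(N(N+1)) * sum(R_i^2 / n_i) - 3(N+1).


Step 1: Combine all N = 15 observations and assign midranks.
sorted (value, group, rank): (11,G2,1), (12,G1,2.5), (12,G4,2.5), (13,G4,4), (14,G1,5), (15,G2,6.5), (15,G3,6.5), (18,G1,8), (19,G1,9), (20,G2,10.5), (20,G3,10.5), (21,G4,12), (24,G1,13), (25,G3,14), (29,G4,15)
Step 2: Sum ranks within each group.
R_1 = 37.5 (n_1 = 5)
R_2 = 18 (n_2 = 3)
R_3 = 31 (n_3 = 3)
R_4 = 33.5 (n_4 = 4)
Step 3: H = 12/(N(N+1)) * sum(R_i^2/n_i) - 3(N+1)
     = 12/(15*16) * (37.5^2/5 + 18^2/3 + 31^2/3 + 33.5^2/4) - 3*16
     = 0.050000 * 990.146 - 48
     = 1.507292.
Step 4: Ties present; correction factor C = 1 - 18/(15^3 - 15) = 0.994643. Corrected H = 1.507292 / 0.994643 = 1.515410.
Step 5: Under H0, H ~ chi^2(3); p-value = 0.678718.
Step 6: alpha = 0.05. fail to reject H0.

H = 1.5154, df = 3, p = 0.678718, fail to reject H0.


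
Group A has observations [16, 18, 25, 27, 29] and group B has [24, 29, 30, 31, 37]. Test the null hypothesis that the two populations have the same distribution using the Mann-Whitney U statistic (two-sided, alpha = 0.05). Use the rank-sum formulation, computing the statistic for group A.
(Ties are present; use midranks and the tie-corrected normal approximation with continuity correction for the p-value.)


Step 1: Combine and sort all 10 observations; assign midranks.
sorted (value, group): (16,X), (18,X), (24,Y), (25,X), (27,X), (29,X), (29,Y), (30,Y), (31,Y), (37,Y)
ranks: 16->1, 18->2, 24->3, 25->4, 27->5, 29->6.5, 29->6.5, 30->8, 31->9, 37->10
Step 2: Rank sum for X: R1 = 1 + 2 + 4 + 5 + 6.5 = 18.5.
Step 3: U_X = R1 - n1(n1+1)/2 = 18.5 - 5*6/2 = 18.5 - 15 = 3.5.
       U_Y = n1*n2 - U_X = 25 - 3.5 = 21.5.
Step 4: Ties are present, so use the tie-corrected normal approximation (with continuity correction) for the p-value.
Step 5: p-value = 0.074913; compare to alpha = 0.05. fail to reject H0.

U_X = 3.5, p = 0.074913, fail to reject H0 at alpha = 0.05.


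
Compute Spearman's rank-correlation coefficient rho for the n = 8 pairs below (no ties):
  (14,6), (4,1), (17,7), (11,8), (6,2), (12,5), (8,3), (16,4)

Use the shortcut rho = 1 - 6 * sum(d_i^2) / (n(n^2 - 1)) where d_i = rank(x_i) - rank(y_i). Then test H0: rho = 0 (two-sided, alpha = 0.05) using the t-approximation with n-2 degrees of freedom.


Step 1: Rank x and y separately (midranks; no ties here).
rank(x): 14->6, 4->1, 17->8, 11->4, 6->2, 12->5, 8->3, 16->7
rank(y): 6->6, 1->1, 7->7, 8->8, 2->2, 5->5, 3->3, 4->4
Step 2: d_i = R_x(i) - R_y(i); compute d_i^2.
  (6-6)^2=0, (1-1)^2=0, (8-7)^2=1, (4-8)^2=16, (2-2)^2=0, (5-5)^2=0, (3-3)^2=0, (7-4)^2=9
sum(d^2) = 26.
Step 3: rho = 1 - 6*26 / (8*(8^2 - 1)) = 1 - 156/504 = 0.690476.
Step 4: Under H0, t = rho * sqrt((n-2)/(1-rho^2)) = 2.3382 ~ t(6).
Step 5: Two-sided p-value from the t-distribution with 6 df = 0.057990.
Step 6: alpha = 0.05. fail to reject H0.

rho = 0.6905, p = 0.057990, fail to reject H0 at alpha = 0.05.


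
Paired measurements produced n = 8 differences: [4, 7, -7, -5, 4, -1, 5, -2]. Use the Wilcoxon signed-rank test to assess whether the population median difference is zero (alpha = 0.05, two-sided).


Step 1: Drop any zero differences (none here) and take |d_i|.
|d| = [4, 7, 7, 5, 4, 1, 5, 2]
Step 2: Midrank |d_i| (ties get averaged ranks).
ranks: |4|->3.5, |7|->7.5, |7|->7.5, |5|->5.5, |4|->3.5, |1|->1, |5|->5.5, |2|->2
Step 3: Attach original signs; sum ranks with positive sign and with negative sign.
W+ = 3.5 + 7.5 + 3.5 + 5.5 = 20
W- = 7.5 + 5.5 + 1 + 2 = 16
(Check: W+ + W- = 36 should equal n(n+1)/2 = 36.)
Step 4: Test statistic W = min(W+, W-) = 16.
Step 5: Ties in |d|, so use the tie-corrected normal approximation.
        E[W] = n(n+1)/4 = 8*9/4 = 18.
        Tie groups: |d|=4 (t=2), |d|=5 (t=2), |d|=7 (t=2); sum(t^3 - t) = 18.
        Var[W] = n(n+1)(2n+1)/24 - sum(t^3-t)/48 = 1224/24 - 18/48 = 50.625.
        z = (W - E[W]) / sqrt(Var[W]) = (16 - 18) / 7.1151 = -0.2811.
        Two-sided p = 2*Phi(z) = 0.778640.
Step 6: alpha = 0.05. fail to reject H0.

W+ = 20, W- = 16, W = min = 16, p = 0.778640, fail to reject H0.


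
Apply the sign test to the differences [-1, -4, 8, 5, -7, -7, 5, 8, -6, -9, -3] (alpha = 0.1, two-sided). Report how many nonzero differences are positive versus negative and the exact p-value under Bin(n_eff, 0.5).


Step 1: Discard zero differences. Original n = 11; n_eff = number of nonzero differences = 11.
Nonzero differences (with sign): -1, -4, +8, +5, -7, -7, +5, +8, -6, -9, -3
Step 2: Count signs: positive = 4, negative = 7.
Step 3: Under H0: P(positive) = 0.5, so the number of positives S ~ Bin(11, 0.5).
Step 4: Two-sided exact p-value = sum of Bin(11,0.5) probabilities at or below the observed probability = 0.548828.
Step 5: alpha = 0.1. fail to reject H0.

n_eff = 11, pos = 4, neg = 7, p = 0.548828, fail to reject H0.


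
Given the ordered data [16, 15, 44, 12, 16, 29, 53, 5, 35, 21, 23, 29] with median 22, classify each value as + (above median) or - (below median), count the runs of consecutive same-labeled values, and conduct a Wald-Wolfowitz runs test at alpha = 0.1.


Step 1: Compute median = 22; label A = above, B = below.
Labels in order: BBABBAABABAA  (n_A = 6, n_B = 6)
Step 2: Count runs R = 8.
Step 3: Under H0 (random ordering), E[R] = 2*n_A*n_B/(n_A+n_B) + 1 = 2*6*6/12 + 1 = 7.0000.
        Var[R] = 2*n_A*n_B*(2*n_A*n_B - n_A - n_B) / ((n_A+n_B)^2 * (n_A+n_B-1)) = 4320/1584 = 2.7273.
        SD[R] = 1.6514.
Step 4: Continuity-corrected z = (R - 0.5 - E[R]) / SD[R] = (8 - 0.5 - 7.0000) / 1.6514 = 0.3028.
Step 5: Two-sided p-value via normal approximation = 2*(1 - Phi(|z|)) = 0.762069.
Step 6: alpha = 0.1. fail to reject H0.

R = 8, z = 0.3028, p = 0.762069, fail to reject H0.


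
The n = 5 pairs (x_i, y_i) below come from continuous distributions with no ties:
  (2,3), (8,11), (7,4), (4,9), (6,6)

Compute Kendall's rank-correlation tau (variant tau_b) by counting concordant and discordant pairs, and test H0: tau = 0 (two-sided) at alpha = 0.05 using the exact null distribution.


Step 1: Enumerate the 10 unordered pairs (i,j) with i<j and classify each by sign(x_j-x_i) * sign(y_j-y_i).
  (1,2):dx=+6,dy=+8->C; (1,3):dx=+5,dy=+1->C; (1,4):dx=+2,dy=+6->C; (1,5):dx=+4,dy=+3->C
  (2,3):dx=-1,dy=-7->C; (2,4):dx=-4,dy=-2->C; (2,5):dx=-2,dy=-5->C; (3,4):dx=-3,dy=+5->D
  (3,5):dx=-1,dy=+2->D; (4,5):dx=+2,dy=-3->D
Step 2: C = 7, D = 3, total pairs = 10.
Step 3: tau = (C - D)/(n(n-1)/2) = (7 - 3)/10 = 0.400000.
Step 4: Exact two-sided p-value (enumerate n! = 120 permutations of y under H0): p = 0.483333.
Step 5: alpha = 0.05. fail to reject H0.

tau_b = 0.4000 (C=7, D=3), p = 0.483333, fail to reject H0.


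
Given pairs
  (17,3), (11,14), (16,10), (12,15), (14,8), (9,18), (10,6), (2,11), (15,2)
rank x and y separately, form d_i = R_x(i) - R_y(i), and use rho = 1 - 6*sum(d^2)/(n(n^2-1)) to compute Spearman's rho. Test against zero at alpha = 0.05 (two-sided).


Step 1: Rank x and y separately (midranks; no ties here).
rank(x): 17->9, 11->4, 16->8, 12->5, 14->6, 9->2, 10->3, 2->1, 15->7
rank(y): 3->2, 14->7, 10->5, 15->8, 8->4, 18->9, 6->3, 11->6, 2->1
Step 2: d_i = R_x(i) - R_y(i); compute d_i^2.
  (9-2)^2=49, (4-7)^2=9, (8-5)^2=9, (5-8)^2=9, (6-4)^2=4, (2-9)^2=49, (3-3)^2=0, (1-6)^2=25, (7-1)^2=36
sum(d^2) = 190.
Step 3: rho = 1 - 6*190 / (9*(9^2 - 1)) = 1 - 1140/720 = -0.583333.
Step 4: Under H0, t = rho * sqrt((n-2)/(1-rho^2)) = -1.9001 ~ t(7).
Step 5: Two-sided p-value from the t-distribution with 7 df = 0.099186.
Step 6: alpha = 0.05. fail to reject H0.

rho = -0.5833, p = 0.099186, fail to reject H0 at alpha = 0.05.


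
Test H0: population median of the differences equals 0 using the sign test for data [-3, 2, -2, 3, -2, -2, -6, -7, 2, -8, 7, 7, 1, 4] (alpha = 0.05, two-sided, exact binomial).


Step 1: Discard zero differences. Original n = 14; n_eff = number of nonzero differences = 14.
Nonzero differences (with sign): -3, +2, -2, +3, -2, -2, -6, -7, +2, -8, +7, +7, +1, +4
Step 2: Count signs: positive = 7, negative = 7.
Step 3: Under H0: P(positive) = 0.5, so the number of positives S ~ Bin(14, 0.5).
Step 4: Two-sided exact p-value = sum of Bin(14,0.5) probabilities at or below the observed probability = 1.000000.
Step 5: alpha = 0.05. fail to reject H0.

n_eff = 14, pos = 7, neg = 7, p = 1.000000, fail to reject H0.


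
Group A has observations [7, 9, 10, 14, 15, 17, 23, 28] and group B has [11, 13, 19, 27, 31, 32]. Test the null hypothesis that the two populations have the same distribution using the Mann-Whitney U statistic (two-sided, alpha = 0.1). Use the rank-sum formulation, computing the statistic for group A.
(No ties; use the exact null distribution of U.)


Step 1: Combine and sort all 14 observations; assign midranks.
sorted (value, group): (7,X), (9,X), (10,X), (11,Y), (13,Y), (14,X), (15,X), (17,X), (19,Y), (23,X), (27,Y), (28,X), (31,Y), (32,Y)
ranks: 7->1, 9->2, 10->3, 11->4, 13->5, 14->6, 15->7, 17->8, 19->9, 23->10, 27->11, 28->12, 31->13, 32->14
Step 2: Rank sum for X: R1 = 1 + 2 + 3 + 6 + 7 + 8 + 10 + 12 = 49.
Step 3: U_X = R1 - n1(n1+1)/2 = 49 - 8*9/2 = 49 - 36 = 13.
       U_Y = n1*n2 - U_X = 48 - 13 = 35.
Step 4: No ties, so the exact null distribution of U (based on enumerating the C(14,8) = 3003 equally likely rank assignments) gives the two-sided p-value.
Step 5: p-value = 0.181152; compare to alpha = 0.1. fail to reject H0.

U_X = 13, p = 0.181152, fail to reject H0 at alpha = 0.1.
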